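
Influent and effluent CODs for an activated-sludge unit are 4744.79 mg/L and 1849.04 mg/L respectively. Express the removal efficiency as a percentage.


eta = (COD_in - COD_out) / COD_in * 100
= (4744.79 - 1849.04) / 4744.79 * 100
= 61.0301%

61.0301%


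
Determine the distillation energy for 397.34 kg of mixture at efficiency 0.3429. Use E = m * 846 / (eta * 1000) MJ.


E = m * 846 / (eta * 1000)
= 397.34 * 846 / (0.3429 * 1000)
= 980.3139 MJ

980.3139 MJ


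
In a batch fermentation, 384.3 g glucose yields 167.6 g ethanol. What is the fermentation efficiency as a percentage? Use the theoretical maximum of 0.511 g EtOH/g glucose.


Fermentation efficiency = (actual / (0.511 * glucose)) * 100
= (167.6 / (0.511 * 384.3)) * 100
= 85.3459%

85.3459%


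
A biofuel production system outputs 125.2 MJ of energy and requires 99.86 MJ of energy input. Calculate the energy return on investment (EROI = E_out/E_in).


EROI = E_out / E_in
= 125.2 / 99.86
= 1.2538

1.2538


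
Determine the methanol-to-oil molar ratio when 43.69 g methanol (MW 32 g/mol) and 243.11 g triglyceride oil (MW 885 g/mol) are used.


Molar ratio = n_MeOH / n_oil = (MeOH/32) / (oil/885) = (MeOH * 885) / (32 * oil)
= (43.69 * 885) / (32 * 243.11)
= 4.9702

4.9702


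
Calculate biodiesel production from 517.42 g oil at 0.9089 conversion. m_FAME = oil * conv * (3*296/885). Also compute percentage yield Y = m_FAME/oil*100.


m_FAME = oil * conv * (3 * 296 / 885) = oil * conv * (888/885)
= 517.42 * 0.9089 * 888 / 885
= 471.8772 g
Y = m_FAME / oil * 100 = conv * (888/885) * 100
= 0.9089 * 888 / 885 * 100
= 91.20%

471.8772 g FAME; Y = 91.20%


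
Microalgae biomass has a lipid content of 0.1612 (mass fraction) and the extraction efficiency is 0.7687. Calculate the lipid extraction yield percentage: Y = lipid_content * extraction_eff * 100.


Y = lipid_content * extraction_eff * 100
= 0.1612 * 0.7687 * 100
= 12.3914%

12.3914%


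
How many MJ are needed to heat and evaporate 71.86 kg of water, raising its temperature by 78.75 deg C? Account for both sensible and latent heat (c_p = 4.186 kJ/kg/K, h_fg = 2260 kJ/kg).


E = m_water * (4.186 * dT + 2260) / 1000
= 71.86 * (4.186 * 78.75 + 2260) / 1000
= 186.0921 MJ

186.0921 MJ


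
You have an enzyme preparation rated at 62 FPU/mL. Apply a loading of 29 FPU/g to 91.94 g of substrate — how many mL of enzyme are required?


V = dosage * m_sub / activity
V = 29 * 91.94 / 62
V = 43.0042 mL

43.0042 mL


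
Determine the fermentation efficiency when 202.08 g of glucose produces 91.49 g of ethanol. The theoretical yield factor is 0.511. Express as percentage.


Fermentation efficiency = (actual / (0.511 * glucose)) * 100
= (91.49 / (0.511 * 202.08)) * 100
= 88.5991%

88.5991%


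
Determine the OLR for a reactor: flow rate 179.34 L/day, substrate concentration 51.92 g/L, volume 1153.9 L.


OLR = Q * S / V
= 179.34 * 51.92 / 1153.9
= 8.0694 g/L/day

8.0694 g/L/day


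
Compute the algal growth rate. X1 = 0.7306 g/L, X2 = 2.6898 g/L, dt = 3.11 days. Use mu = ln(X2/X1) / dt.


mu = ln(X2/X1) / dt
= ln(2.6898/0.7306) / 3.11
= 0.4191 per day

0.4191 per day


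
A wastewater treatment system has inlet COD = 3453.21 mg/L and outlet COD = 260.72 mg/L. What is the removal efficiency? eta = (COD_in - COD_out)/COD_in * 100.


eta = (COD_in - COD_out) / COD_in * 100
= (3453.21 - 260.72) / 3453.21 * 100
= 92.4499%

92.4499%


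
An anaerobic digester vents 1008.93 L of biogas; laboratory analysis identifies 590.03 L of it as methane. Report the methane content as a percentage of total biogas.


CH4% = V_CH4 / V_total * 100
= 590.03 / 1008.93 * 100
= 58.4808%

58.4808%


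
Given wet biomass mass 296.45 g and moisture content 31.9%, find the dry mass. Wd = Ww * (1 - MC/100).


Wd = Ww * (1 - MC/100)
= 296.45 * (1 - 31.9/100)
= 201.8825 g

201.8825 g


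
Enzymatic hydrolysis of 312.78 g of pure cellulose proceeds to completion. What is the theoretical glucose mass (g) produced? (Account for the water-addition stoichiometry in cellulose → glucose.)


glucose = cellulose * 180/162
= 312.78 * 180/162
= 347.5333 g

347.5333 g


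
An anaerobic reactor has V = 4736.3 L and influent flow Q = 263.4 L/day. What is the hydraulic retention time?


HRT = V / Q
= 4736.3 / 263.4
= 17.9814 days

17.9814 days


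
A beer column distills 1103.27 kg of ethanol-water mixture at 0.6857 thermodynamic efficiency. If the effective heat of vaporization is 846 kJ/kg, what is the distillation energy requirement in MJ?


E = m * 846 / (eta * 1000)
= 1103.27 * 846 / (0.6857 * 1000)
= 1361.1877 MJ

1361.1877 MJ


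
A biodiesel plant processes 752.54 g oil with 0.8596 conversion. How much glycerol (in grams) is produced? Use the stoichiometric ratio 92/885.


glycerol = oil * conv * (92/885)
= 752.54 * 0.8596 * 92 / 885
= 67.2466 g

67.2466 g


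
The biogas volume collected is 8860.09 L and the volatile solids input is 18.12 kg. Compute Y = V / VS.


Y = V / VS
= 8860.09 / 18.12
= 488.9674 L/kg VS

488.9674 L/kg VS


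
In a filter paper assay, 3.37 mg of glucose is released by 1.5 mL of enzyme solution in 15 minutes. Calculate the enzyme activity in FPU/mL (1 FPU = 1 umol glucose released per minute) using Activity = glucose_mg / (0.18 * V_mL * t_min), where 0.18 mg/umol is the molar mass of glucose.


Activity = glucose_mg / (0.18 mg/umol * V_mL * t_min)
= 3.37 / (0.18 * 1.5 * 15)
= 0.8321 FPU/mL

0.8321 FPU/mL


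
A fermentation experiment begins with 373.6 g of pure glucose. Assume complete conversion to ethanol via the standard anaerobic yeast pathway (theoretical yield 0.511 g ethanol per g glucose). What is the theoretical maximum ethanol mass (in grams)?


Theoretical ethanol yield: m_EtOH = 0.511 * m_glucose
m_EtOH = 0.511 * 373.6 = 190.9096 g

190.9096 g


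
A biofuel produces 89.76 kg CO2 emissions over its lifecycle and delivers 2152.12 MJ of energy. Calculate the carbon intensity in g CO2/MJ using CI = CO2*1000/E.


CI = CO2 * 1000 / E
= 89.76 * 1000 / 2152.12
= 41.7077 g CO2/MJ

41.7077 g CO2/MJ


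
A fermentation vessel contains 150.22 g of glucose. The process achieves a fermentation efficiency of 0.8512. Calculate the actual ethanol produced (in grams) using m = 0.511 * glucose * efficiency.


Actual ethanol: m = 0.511 * 150.22 * 0.8512
m = 65.3402 g

65.3402 g


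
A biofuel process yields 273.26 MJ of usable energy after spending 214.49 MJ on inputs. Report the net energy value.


NEV = E_out - E_in
= 273.26 - 214.49
= 58.7700 MJ

58.7700 MJ


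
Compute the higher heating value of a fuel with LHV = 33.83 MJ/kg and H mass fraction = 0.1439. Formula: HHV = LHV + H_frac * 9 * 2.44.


HHV = LHV + H_frac * 9 * 2.44
= 33.83 + 0.1439 * 9 * 2.44
= 36.9900 MJ/kg

36.9900 MJ/kg


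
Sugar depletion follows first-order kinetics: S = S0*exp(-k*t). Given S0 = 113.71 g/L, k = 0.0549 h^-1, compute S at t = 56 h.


S = S0 * exp(-k * t)
S = 113.71 * exp(-0.0549 * 56)
S = 5.2554 g/L

5.2554 g/L


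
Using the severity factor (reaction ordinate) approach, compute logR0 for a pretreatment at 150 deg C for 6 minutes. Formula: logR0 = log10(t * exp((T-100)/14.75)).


logR0 = log10(t * exp((T - 100) / 14.75))
= log10(6 * exp((150 - 100) / 14.75))
= 2.2503

2.2503


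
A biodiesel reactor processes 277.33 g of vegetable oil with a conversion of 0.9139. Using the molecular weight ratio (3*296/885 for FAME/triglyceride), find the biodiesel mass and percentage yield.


m_FAME = oil * conv * (3 * 296 / 885) = oil * conv * (888/885)
= 277.33 * 0.9139 * 888 / 885
= 254.3110 g
Y = m_FAME / oil * 100 = conv * (888/885) * 100
= 0.9139 * 888 / 885 * 100
= 91.70%

254.3110 g FAME; Y = 91.70%


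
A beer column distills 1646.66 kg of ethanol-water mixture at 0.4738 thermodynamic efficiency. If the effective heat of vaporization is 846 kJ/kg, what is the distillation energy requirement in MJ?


E = m * 846 / (eta * 1000)
= 1646.66 * 846 / (0.4738 * 1000)
= 2940.2160 MJ

2940.2160 MJ


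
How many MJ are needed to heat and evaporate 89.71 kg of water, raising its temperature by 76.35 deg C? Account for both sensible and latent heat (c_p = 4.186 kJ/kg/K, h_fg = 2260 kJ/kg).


E = m_water * (4.186 * dT + 2260) / 1000
= 89.71 * (4.186 * 76.35 + 2260) / 1000
= 231.4160 MJ

231.4160 MJ


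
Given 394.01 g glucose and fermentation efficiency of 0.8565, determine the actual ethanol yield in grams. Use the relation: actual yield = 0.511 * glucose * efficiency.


Actual ethanol: m = 0.511 * 394.01 * 0.8565
m = 172.4469 g

172.4469 g


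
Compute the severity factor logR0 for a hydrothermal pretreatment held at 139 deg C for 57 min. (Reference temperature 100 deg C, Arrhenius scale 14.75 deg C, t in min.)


logR0 = log10(t * exp((T - 100) / 14.75))
= log10(57 * exp((139 - 100) / 14.75))
= 2.9042

2.9042


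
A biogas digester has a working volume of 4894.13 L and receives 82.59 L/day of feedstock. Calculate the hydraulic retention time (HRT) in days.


HRT = V / Q
= 4894.13 / 82.59
= 59.2581 days

59.2581 days


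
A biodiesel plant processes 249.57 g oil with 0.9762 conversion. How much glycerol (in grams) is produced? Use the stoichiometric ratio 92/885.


glycerol = oil * conv * (92/885)
= 249.57 * 0.9762 * 92 / 885
= 25.3265 g

25.3265 g


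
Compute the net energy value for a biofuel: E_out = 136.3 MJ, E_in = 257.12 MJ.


NEV = E_out - E_in
= 136.3 - 257.12
= -120.8200 MJ

-120.8200 MJ


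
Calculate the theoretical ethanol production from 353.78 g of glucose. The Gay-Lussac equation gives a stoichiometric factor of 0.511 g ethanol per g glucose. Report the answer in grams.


Theoretical ethanol yield: m_EtOH = 0.511 * m_glucose
m_EtOH = 0.511 * 353.78 = 180.7816 g

180.7816 g


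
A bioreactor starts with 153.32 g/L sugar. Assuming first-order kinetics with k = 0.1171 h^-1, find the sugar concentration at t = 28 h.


S = S0 * exp(-k * t)
S = 153.32 * exp(-0.1171 * 28)
S = 5.7761 g/L

5.7761 g/L


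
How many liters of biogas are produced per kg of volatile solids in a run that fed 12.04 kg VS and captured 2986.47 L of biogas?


Y = V / VS
= 2986.47 / 12.04
= 248.0457 L/kg VS

248.0457 L/kg VS


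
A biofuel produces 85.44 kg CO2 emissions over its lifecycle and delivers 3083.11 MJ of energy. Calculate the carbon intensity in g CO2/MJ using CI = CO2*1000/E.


CI = CO2 * 1000 / E
= 85.44 * 1000 / 3083.11
= 27.7123 g CO2/MJ

27.7123 g CO2/MJ


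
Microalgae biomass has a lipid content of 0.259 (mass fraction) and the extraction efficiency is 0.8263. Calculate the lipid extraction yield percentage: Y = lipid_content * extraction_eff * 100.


Y = lipid_content * extraction_eff * 100
= 0.259 * 0.8263 * 100
= 21.4012%

21.4012%


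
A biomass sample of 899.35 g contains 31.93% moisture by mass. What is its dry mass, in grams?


Wd = Ww * (1 - MC/100)
= 899.35 * (1 - 31.93/100)
= 612.1875 g

612.1875 g


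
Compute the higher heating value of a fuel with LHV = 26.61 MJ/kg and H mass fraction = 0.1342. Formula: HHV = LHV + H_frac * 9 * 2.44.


HHV = LHV + H_frac * 9 * 2.44
= 26.61 + 0.1342 * 9 * 2.44
= 29.5570 MJ/kg

29.5570 MJ/kg


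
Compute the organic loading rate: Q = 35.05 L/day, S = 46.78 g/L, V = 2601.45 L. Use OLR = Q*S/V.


OLR = Q * S / V
= 35.05 * 46.78 / 2601.45
= 0.6303 g/L/day

0.6303 g/L/day


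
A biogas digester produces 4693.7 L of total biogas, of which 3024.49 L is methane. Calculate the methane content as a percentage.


CH4% = V_CH4 / V_total * 100
= 3024.49 / 4693.7 * 100
= 64.4372%

64.4372%


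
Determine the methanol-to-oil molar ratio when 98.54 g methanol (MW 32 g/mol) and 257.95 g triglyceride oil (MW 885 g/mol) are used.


Molar ratio = n_MeOH / n_oil = (MeOH/32) / (oil/885) = (MeOH * 885) / (32 * oil)
= (98.54 * 885) / (32 * 257.95)
= 10.5650

10.5650


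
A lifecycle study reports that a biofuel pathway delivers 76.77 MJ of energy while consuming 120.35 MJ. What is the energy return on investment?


EROI = E_out / E_in
= 76.77 / 120.35
= 0.6379

0.6379


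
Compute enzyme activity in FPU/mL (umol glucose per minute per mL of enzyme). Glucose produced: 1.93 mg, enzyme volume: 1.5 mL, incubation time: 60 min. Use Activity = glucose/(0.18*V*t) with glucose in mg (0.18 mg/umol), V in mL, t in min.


Activity = glucose_mg / (0.18 mg/umol * V_mL * t_min)
= 1.93 / (0.18 * 1.5 * 60)
= 0.1191 FPU/mL

0.1191 FPU/mL


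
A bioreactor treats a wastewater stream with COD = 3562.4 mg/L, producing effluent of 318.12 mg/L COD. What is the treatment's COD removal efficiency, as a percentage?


eta = (COD_in - COD_out) / COD_in * 100
= (3562.4 - 318.12) / 3562.4 * 100
= 91.0701%

91.0701%


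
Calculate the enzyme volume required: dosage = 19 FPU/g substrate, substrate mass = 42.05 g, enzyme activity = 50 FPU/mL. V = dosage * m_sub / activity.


V = dosage * m_sub / activity
V = 19 * 42.05 / 50
V = 15.9790 mL

15.9790 mL


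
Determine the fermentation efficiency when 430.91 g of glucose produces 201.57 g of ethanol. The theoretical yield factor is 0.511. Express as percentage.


Fermentation efficiency = (actual / (0.511 * glucose)) * 100
= (201.57 / (0.511 * 430.91)) * 100
= 91.5416%

91.5416%


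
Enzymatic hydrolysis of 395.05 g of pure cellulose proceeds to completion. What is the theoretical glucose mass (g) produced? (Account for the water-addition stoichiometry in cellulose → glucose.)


glucose = cellulose * 180/162
= 395.05 * 180/162
= 438.9444 g

438.9444 g


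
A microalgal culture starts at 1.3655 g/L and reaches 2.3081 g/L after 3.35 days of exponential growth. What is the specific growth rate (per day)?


mu = ln(X2/X1) / dt
= ln(2.3081/1.3655) / 3.35
= 0.1567 per day

0.1567 per day


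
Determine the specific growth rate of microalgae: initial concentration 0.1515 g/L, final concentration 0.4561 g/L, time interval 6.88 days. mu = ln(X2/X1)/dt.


mu = ln(X2/X1) / dt
= ln(0.4561/0.1515) / 6.88
= 0.1602 per day

0.1602 per day


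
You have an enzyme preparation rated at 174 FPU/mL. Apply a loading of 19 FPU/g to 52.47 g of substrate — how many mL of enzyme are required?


V = dosage * m_sub / activity
V = 19 * 52.47 / 174
V = 5.7295 mL

5.7295 mL


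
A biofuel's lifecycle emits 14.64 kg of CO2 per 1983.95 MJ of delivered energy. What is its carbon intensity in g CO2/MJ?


CI = CO2 * 1000 / E
= 14.64 * 1000 / 1983.95
= 7.3792 g CO2/MJ

7.3792 g CO2/MJ


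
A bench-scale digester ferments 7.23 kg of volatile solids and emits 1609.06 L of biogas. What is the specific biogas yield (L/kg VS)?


Y = V / VS
= 1609.06 / 7.23
= 222.5533 L/kg VS

222.5533 L/kg VS


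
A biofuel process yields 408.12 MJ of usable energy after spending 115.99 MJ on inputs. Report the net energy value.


NEV = E_out - E_in
= 408.12 - 115.99
= 292.1300 MJ

292.1300 MJ


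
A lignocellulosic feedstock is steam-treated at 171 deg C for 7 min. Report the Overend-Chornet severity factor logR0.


logR0 = log10(t * exp((T - 100) / 14.75))
= log10(7 * exp((171 - 100) / 14.75))
= 2.9356

2.9356


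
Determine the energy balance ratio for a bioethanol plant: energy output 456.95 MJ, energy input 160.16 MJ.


EROI = E_out / E_in
= 456.95 / 160.16
= 2.8531

2.8531


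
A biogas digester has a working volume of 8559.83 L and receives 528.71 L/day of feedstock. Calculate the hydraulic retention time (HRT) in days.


HRT = V / Q
= 8559.83 / 528.71
= 16.1900 days

16.1900 days


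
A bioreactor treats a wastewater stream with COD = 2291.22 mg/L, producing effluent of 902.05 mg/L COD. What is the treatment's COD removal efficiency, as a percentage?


eta = (COD_in - COD_out) / COD_in * 100
= (2291.22 - 902.05) / 2291.22 * 100
= 60.6301%

60.6301%


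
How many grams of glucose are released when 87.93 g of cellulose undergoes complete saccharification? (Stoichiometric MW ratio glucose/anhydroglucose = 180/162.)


glucose = cellulose * 180/162
= 87.93 * 180/162
= 97.7000 g

97.7000 g


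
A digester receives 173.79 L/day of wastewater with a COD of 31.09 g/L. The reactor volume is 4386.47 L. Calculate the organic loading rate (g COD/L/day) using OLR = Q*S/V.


OLR = Q * S / V
= 173.79 * 31.09 / 4386.47
= 1.2318 g/L/day

1.2318 g/L/day


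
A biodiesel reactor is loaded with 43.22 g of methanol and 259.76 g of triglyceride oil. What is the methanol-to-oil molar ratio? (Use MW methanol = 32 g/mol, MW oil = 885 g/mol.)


Molar ratio = n_MeOH / n_oil = (MeOH/32) / (oil/885) = (MeOH * 885) / (32 * oil)
= (43.22 * 885) / (32 * 259.76)
= 4.6016

4.6016


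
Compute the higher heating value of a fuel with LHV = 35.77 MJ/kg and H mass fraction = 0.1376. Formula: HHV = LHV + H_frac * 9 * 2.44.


HHV = LHV + H_frac * 9 * 2.44
= 35.77 + 0.1376 * 9 * 2.44
= 38.7917 MJ/kg

38.7917 MJ/kg


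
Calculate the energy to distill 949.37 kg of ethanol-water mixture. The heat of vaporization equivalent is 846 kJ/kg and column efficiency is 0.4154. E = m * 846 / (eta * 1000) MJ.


E = m * 846 / (eta * 1000)
= 949.37 * 846 / (0.4154 * 1000)
= 1933.4786 MJ

1933.4786 MJ


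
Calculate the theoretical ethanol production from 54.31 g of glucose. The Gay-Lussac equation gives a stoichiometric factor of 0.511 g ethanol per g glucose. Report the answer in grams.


Theoretical ethanol yield: m_EtOH = 0.511 * m_glucose
m_EtOH = 0.511 * 54.31 = 27.7524 g

27.7524 g


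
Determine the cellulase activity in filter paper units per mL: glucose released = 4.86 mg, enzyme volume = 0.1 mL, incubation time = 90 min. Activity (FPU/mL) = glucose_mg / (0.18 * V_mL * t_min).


Activity = glucose_mg / (0.18 mg/umol * V_mL * t_min)
= 4.86 / (0.18 * 0.1 * 90)
= 3.0000 FPU/mL

3.0000 FPU/mL


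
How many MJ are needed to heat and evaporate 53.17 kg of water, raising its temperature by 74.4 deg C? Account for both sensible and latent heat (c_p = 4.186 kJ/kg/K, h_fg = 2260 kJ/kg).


E = m_water * (4.186 * dT + 2260) / 1000
= 53.17 * (4.186 * 74.4 + 2260) / 1000
= 136.7234 MJ

136.7234 MJ


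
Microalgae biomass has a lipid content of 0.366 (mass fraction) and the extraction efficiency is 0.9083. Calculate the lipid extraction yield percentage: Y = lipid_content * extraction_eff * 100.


Y = lipid_content * extraction_eff * 100
= 0.366 * 0.9083 * 100
= 33.2438%

33.2438%


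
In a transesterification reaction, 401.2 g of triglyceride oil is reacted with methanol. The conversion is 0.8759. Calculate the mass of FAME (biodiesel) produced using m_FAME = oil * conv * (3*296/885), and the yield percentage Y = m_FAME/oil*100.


m_FAME = oil * conv * (3 * 296 / 885) = oil * conv * (888/885)
= 401.2 * 0.8759 * 888 / 885
= 352.6023 g
Y = m_FAME / oil * 100 = conv * (888/885) * 100
= 0.8759 * 888 / 885 * 100
= 87.89%

352.6023 g FAME; Y = 87.89%


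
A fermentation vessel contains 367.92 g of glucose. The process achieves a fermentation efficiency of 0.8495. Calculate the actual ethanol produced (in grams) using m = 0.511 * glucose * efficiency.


Actual ethanol: m = 0.511 * 367.92 * 0.8495
m = 159.7120 g

159.7120 g


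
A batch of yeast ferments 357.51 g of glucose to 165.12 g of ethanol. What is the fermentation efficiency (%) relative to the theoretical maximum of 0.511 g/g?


Fermentation efficiency = (actual / (0.511 * glucose)) * 100
= (165.12 / (0.511 * 357.51)) * 100
= 90.3838%

90.3838%


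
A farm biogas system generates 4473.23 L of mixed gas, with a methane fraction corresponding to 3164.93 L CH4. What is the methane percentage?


CH4% = V_CH4 / V_total * 100
= 3164.93 / 4473.23 * 100
= 70.7527%

70.7527%


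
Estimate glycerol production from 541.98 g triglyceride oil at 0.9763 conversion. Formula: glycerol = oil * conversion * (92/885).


glycerol = oil * conv * (92/885)
= 541.98 * 0.9763 * 92 / 885
= 55.0061 g

55.0061 g


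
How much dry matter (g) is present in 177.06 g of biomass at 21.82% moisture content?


Wd = Ww * (1 - MC/100)
= 177.06 * (1 - 21.82/100)
= 138.4255 g

138.4255 g


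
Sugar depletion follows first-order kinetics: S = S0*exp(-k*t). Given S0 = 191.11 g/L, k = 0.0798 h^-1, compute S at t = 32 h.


S = S0 * exp(-k * t)
S = 191.11 * exp(-0.0798 * 32)
S = 14.8686 g/L

14.8686 g/L


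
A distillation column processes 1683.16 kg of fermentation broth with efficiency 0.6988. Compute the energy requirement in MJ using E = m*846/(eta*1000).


E = m * 846 / (eta * 1000)
= 1683.16 * 846 / (0.6988 * 1000)
= 2037.7123 MJ

2037.7123 MJ


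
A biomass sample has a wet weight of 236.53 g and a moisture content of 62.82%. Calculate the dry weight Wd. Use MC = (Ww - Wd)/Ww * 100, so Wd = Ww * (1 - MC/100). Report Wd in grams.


Wd = Ww * (1 - MC/100)
= 236.53 * (1 - 62.82/100)
= 87.9419 g

87.9419 g


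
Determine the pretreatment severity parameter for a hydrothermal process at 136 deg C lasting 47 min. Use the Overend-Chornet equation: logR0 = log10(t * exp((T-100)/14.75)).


logR0 = log10(t * exp((T - 100) / 14.75))
= log10(47 * exp((136 - 100) / 14.75))
= 2.7321

2.7321


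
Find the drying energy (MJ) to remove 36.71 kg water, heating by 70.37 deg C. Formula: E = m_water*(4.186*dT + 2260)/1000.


E = m_water * (4.186 * dT + 2260) / 1000
= 36.71 * (4.186 * 70.37 + 2260) / 1000
= 93.7782 MJ

93.7782 MJ


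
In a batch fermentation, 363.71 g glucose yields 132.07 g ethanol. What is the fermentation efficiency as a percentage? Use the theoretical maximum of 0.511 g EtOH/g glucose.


Fermentation efficiency = (actual / (0.511 * glucose)) * 100
= (132.07 / (0.511 * 363.71)) * 100
= 71.0605%

71.0605%


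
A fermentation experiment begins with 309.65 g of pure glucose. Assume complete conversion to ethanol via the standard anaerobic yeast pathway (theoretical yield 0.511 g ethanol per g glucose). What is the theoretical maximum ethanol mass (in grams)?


Theoretical ethanol yield: m_EtOH = 0.511 * m_glucose
m_EtOH = 0.511 * 309.65 = 158.2311 g

158.2311 g


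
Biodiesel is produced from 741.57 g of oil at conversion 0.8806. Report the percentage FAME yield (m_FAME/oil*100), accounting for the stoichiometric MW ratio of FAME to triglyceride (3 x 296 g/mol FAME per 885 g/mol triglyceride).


m_FAME = oil * conv * (3 * 296 / 885) = oil * conv * (888/885)
= 741.57 * 0.8806 * 888 / 885
= 655.2402 g
Y = m_FAME / oil * 100 = conv * (888/885) * 100
= 0.8806 * 888 / 885 * 100
= 88.36%

88.36%


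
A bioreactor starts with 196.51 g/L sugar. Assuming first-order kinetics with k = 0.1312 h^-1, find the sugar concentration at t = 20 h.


S = S0 * exp(-k * t)
S = 196.51 * exp(-0.1312 * 20)
S = 14.2494 g/L

14.2494 g/L


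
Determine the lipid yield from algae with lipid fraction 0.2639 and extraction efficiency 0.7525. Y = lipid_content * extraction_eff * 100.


Y = lipid_content * extraction_eff * 100
= 0.2639 * 0.7525 * 100
= 19.8585%

19.8585%


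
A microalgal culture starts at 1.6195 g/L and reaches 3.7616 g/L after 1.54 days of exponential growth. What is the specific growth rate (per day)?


mu = ln(X2/X1) / dt
= ln(3.7616/1.6195) / 1.54
= 0.5472 per day

0.5472 per day


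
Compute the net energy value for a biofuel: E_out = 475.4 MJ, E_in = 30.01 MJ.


NEV = E_out - E_in
= 475.4 - 30.01
= 445.3900 MJ

445.3900 MJ


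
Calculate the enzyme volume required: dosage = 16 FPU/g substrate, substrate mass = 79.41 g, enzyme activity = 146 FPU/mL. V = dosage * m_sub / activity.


V = dosage * m_sub / activity
V = 16 * 79.41 / 146
V = 8.7025 mL

8.7025 mL


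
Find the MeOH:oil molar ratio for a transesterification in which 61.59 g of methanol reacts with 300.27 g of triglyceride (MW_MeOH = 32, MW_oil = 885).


Molar ratio = n_MeOH / n_oil = (MeOH/32) / (oil/885) = (MeOH * 885) / (32 * oil)
= (61.59 * 885) / (32 * 300.27)
= 5.6727

5.6727


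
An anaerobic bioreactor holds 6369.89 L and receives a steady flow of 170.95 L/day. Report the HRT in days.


HRT = V / Q
= 6369.89 / 170.95
= 37.2617 days

37.2617 days


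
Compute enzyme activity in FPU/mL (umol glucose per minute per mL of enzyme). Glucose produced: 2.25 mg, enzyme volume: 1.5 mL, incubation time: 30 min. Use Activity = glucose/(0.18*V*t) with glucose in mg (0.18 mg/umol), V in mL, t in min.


Activity = glucose_mg / (0.18 mg/umol * V_mL * t_min)
= 2.25 / (0.18 * 1.5 * 30)
= 0.2778 FPU/mL

0.2778 FPU/mL


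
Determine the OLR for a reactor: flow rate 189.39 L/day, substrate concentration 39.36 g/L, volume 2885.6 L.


OLR = Q * S / V
= 189.39 * 39.36 / 2885.6
= 2.5833 g/L/day

2.5833 g/L/day


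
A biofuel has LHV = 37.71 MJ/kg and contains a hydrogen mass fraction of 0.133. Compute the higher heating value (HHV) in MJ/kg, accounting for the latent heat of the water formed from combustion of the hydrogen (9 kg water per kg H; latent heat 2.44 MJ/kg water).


HHV = LHV + H_frac * 9 * 2.44
= 37.71 + 0.133 * 9 * 2.44
= 40.6307 MJ/kg

40.6307 MJ/kg


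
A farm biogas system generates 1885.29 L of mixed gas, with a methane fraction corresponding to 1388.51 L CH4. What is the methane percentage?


CH4% = V_CH4 / V_total * 100
= 1388.51 / 1885.29 * 100
= 73.6497%

73.6497%


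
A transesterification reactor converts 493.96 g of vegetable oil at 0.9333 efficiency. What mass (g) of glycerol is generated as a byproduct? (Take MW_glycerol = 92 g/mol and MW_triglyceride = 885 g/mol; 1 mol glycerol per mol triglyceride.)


glycerol = oil * conv * (92/885)
= 493.96 * 0.9333 * 92 / 885
= 47.9245 g

47.9245 g


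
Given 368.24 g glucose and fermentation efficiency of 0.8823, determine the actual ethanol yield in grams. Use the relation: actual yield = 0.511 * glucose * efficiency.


Actual ethanol: m = 0.511 * 368.24 * 0.8823
m = 166.0230 g

166.0230 g


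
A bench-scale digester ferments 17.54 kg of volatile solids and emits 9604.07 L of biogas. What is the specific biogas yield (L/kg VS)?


Y = V / VS
= 9604.07 / 17.54
= 547.5525 L/kg VS

547.5525 L/kg VS


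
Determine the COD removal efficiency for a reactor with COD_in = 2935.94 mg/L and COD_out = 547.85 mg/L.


eta = (COD_in - COD_out) / COD_in * 100
= (2935.94 - 547.85) / 2935.94 * 100
= 81.3399%

81.3399%


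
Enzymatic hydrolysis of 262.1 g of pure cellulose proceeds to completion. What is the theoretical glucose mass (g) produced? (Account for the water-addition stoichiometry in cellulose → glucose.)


glucose = cellulose * 180/162
= 262.1 * 180/162
= 291.2222 g

291.2222 g


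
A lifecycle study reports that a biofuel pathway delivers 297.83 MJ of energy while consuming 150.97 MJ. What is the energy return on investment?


EROI = E_out / E_in
= 297.83 / 150.97
= 1.9728

1.9728


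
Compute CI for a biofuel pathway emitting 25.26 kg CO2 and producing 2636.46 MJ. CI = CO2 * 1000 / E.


CI = CO2 * 1000 / E
= 25.26 * 1000 / 2636.46
= 9.5810 g CO2/MJ

9.5810 g CO2/MJ


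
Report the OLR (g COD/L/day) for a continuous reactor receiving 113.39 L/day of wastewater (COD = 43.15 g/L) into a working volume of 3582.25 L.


OLR = Q * S / V
= 113.39 * 43.15 / 3582.25
= 1.3658 g/L/day

1.3658 g/L/day


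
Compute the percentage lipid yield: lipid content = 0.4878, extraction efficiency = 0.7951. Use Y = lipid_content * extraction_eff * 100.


Y = lipid_content * extraction_eff * 100
= 0.4878 * 0.7951 * 100
= 38.7850%

38.7850%


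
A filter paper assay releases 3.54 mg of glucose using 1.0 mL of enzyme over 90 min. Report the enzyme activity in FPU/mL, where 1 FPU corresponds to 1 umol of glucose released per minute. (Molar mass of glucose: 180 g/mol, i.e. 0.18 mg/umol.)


Activity = glucose_mg / (0.18 mg/umol * V_mL * t_min)
= 3.54 / (0.18 * 1.0 * 90)
= 0.2185 FPU/mL

0.2185 FPU/mL


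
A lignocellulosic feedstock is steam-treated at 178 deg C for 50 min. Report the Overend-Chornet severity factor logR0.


logR0 = log10(t * exp((T - 100) / 14.75))
= log10(50 * exp((178 - 100) / 14.75))
= 3.9956

3.9956


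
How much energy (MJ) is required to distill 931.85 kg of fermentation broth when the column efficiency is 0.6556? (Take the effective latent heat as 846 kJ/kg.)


E = m * 846 / (eta * 1000)
= 931.85 * 846 / (0.6556 * 1000)
= 1202.4788 MJ

1202.4788 MJ


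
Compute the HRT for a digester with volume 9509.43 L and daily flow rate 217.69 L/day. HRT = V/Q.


HRT = V / Q
= 9509.43 / 217.69
= 43.6834 days

43.6834 days


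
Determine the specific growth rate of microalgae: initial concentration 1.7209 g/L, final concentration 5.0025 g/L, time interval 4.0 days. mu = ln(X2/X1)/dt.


mu = ln(X2/X1) / dt
= ln(5.0025/1.7209) / 4.0
= 0.2668 per day

0.2668 per day


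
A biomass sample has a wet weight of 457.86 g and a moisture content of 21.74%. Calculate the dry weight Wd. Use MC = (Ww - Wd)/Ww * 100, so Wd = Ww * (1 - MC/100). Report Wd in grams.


Wd = Ww * (1 - MC/100)
= 457.86 * (1 - 21.74/100)
= 358.3212 g

358.3212 g


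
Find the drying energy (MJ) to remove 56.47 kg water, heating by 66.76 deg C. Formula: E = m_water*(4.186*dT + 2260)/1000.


E = m_water * (4.186 * dT + 2260) / 1000
= 56.47 * (4.186 * 66.76 + 2260) / 1000
= 143.4032 MJ

143.4032 MJ


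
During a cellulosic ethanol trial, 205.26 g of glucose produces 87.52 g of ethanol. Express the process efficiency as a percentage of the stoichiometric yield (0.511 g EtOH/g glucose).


Fermentation efficiency = (actual / (0.511 * glucose)) * 100
= (87.52 / (0.511 * 205.26)) * 100
= 83.4415%

83.4415%


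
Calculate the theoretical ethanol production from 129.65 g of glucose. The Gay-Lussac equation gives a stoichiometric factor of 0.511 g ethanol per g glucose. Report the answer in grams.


Theoretical ethanol yield: m_EtOH = 0.511 * m_glucose
m_EtOH = 0.511 * 129.65 = 66.2512 g

66.2512 g


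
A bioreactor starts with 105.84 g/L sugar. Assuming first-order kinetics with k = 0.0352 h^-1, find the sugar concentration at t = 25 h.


S = S0 * exp(-k * t)
S = 105.84 * exp(-0.0352 * 25)
S = 43.9006 g/L

43.9006 g/L


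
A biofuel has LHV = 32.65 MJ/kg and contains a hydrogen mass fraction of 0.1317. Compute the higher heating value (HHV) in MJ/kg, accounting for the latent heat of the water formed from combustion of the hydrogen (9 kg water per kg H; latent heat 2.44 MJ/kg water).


HHV = LHV + H_frac * 9 * 2.44
= 32.65 + 0.1317 * 9 * 2.44
= 35.5421 MJ/kg

35.5421 MJ/kg


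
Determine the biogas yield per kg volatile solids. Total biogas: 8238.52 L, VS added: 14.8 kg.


Y = V / VS
= 8238.52 / 14.8
= 556.6568 L/kg VS

556.6568 L/kg VS


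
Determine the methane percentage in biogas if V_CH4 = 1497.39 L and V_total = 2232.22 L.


CH4% = V_CH4 / V_total * 100
= 1497.39 / 2232.22 * 100
= 67.0808%

67.0808%


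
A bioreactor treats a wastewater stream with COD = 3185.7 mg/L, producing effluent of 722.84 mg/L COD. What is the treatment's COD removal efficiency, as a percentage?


eta = (COD_in - COD_out) / COD_in * 100
= (3185.7 - 722.84) / 3185.7 * 100
= 77.3099%

77.3099%


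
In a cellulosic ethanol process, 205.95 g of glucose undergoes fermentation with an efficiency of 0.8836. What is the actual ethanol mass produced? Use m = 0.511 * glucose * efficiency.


Actual ethanol: m = 0.511 * 205.95 * 0.8836
m = 92.9905 g

92.9905 g


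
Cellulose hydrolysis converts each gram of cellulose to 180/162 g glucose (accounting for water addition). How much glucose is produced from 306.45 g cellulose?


glucose = cellulose * 180/162
= 306.45 * 180/162
= 340.5000 g

340.5000 g


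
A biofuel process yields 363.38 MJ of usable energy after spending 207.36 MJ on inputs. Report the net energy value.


NEV = E_out - E_in
= 363.38 - 207.36
= 156.0200 MJ

156.0200 MJ


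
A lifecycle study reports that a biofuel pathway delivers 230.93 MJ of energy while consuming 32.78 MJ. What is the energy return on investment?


EROI = E_out / E_in
= 230.93 / 32.78
= 7.0448

7.0448


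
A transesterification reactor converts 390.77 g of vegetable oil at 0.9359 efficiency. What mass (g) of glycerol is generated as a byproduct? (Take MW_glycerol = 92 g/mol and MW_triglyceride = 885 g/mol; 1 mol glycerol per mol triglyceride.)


glycerol = oil * conv * (92/885)
= 390.77 * 0.9359 * 92 / 885
= 38.0185 g

38.0185 g


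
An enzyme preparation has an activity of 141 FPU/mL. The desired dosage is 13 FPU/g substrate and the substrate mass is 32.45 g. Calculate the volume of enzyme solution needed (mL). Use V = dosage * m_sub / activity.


V = dosage * m_sub / activity
V = 13 * 32.45 / 141
V = 2.9918 mL

2.9918 mL


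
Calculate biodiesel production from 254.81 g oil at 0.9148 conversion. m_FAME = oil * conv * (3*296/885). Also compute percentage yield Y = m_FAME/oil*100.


m_FAME = oil * conv * (3 * 296 / 885) = oil * conv * (888/885)
= 254.81 * 0.9148 * 888 / 885
= 233.8904 g
Y = m_FAME / oil * 100 = conv * (888/885) * 100
= 0.9148 * 888 / 885 * 100
= 91.79%

233.8904 g FAME; Y = 91.79%


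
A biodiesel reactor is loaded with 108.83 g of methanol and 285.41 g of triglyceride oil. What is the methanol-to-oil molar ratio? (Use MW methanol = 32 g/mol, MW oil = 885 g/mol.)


Molar ratio = n_MeOH / n_oil = (MeOH/32) / (oil/885) = (MeOH * 885) / (32 * oil)
= (108.83 * 885) / (32 * 285.41)
= 10.5456

10.5456


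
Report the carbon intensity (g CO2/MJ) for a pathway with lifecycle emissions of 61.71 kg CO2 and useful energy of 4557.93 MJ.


CI = CO2 * 1000 / E
= 61.71 * 1000 / 4557.93
= 13.5390 g CO2/MJ

13.5390 g CO2/MJ


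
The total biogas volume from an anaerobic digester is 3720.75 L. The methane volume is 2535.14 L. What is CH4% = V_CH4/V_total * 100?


CH4% = V_CH4 / V_total * 100
= 2535.14 / 3720.75 * 100
= 68.1352%

68.1352%


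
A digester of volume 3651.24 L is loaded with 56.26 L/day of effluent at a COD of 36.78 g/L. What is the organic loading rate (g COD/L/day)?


OLR = Q * S / V
= 56.26 * 36.78 / 3651.24
= 0.5667 g/L/day

0.5667 g/L/day


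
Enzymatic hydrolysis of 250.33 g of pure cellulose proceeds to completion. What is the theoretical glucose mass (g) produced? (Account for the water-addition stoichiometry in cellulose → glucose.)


glucose = cellulose * 180/162
= 250.33 * 180/162
= 278.1444 g

278.1444 g


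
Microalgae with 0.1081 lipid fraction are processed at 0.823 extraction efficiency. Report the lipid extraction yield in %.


Y = lipid_content * extraction_eff * 100
= 0.1081 * 0.823 * 100
= 8.8966%

8.8966%


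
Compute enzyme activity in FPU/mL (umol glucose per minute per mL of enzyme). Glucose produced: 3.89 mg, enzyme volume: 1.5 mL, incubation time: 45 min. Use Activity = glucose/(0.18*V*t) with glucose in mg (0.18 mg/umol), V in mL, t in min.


Activity = glucose_mg / (0.18 mg/umol * V_mL * t_min)
= 3.89 / (0.18 * 1.5 * 45)
= 0.3202 FPU/mL

0.3202 FPU/mL


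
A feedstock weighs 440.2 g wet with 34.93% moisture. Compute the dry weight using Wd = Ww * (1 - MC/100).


Wd = Ww * (1 - MC/100)
= 440.2 * (1 - 34.93/100)
= 286.4381 g

286.4381 g


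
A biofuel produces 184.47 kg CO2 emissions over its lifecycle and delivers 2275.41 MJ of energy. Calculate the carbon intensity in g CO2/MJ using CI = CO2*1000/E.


CI = CO2 * 1000 / E
= 184.47 * 1000 / 2275.41
= 81.0711 g CO2/MJ

81.0711 g CO2/MJ


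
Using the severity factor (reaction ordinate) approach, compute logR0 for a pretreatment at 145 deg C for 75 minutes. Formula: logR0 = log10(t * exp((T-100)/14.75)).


logR0 = log10(t * exp((T - 100) / 14.75))
= log10(75 * exp((145 - 100) / 14.75))
= 3.2000

3.2000


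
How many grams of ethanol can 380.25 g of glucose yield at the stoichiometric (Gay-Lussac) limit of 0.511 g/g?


Theoretical ethanol yield: m_EtOH = 0.511 * m_glucose
m_EtOH = 0.511 * 380.25 = 194.3077 g

194.3077 g


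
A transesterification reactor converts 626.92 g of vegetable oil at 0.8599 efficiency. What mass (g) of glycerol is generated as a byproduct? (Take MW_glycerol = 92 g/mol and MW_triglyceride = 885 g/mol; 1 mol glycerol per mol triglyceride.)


glycerol = oil * conv * (92/885)
= 626.92 * 0.8599 * 92 / 885
= 56.0408 g

56.0408 g


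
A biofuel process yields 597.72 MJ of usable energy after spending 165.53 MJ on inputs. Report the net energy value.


NEV = E_out - E_in
= 597.72 - 165.53
= 432.1900 MJ

432.1900 MJ


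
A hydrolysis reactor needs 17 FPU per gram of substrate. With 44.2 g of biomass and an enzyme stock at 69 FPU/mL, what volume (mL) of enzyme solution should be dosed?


V = dosage * m_sub / activity
V = 17 * 44.2 / 69
V = 10.8899 mL

10.8899 mL


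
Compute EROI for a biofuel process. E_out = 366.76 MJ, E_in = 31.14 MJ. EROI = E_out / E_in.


EROI = E_out / E_in
= 366.76 / 31.14
= 11.7778

11.7778


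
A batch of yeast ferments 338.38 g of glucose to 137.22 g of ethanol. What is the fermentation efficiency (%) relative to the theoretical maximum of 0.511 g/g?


Fermentation efficiency = (actual / (0.511 * glucose)) * 100
= (137.22 / (0.511 * 338.38)) * 100
= 79.3582%

79.3582%


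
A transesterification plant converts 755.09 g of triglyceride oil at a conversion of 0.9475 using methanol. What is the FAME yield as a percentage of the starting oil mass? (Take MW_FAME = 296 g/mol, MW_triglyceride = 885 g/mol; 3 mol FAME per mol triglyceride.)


m_FAME = oil * conv * (3 * 296 / 885) = oil * conv * (888/885)
= 755.09 * 0.9475 * 888 / 885
= 717.8730 g
Y = m_FAME / oil * 100 = conv * (888/885) * 100
= 0.9475 * 888 / 885 * 100
= 95.07%

95.07%


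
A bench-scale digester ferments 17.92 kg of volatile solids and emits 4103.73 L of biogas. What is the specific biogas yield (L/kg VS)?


Y = V / VS
= 4103.73 / 17.92
= 229.0028 L/kg VS

229.0028 L/kg VS


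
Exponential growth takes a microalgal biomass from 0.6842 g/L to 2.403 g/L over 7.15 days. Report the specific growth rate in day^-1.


mu = ln(X2/X1) / dt
= ln(2.403/0.6842) / 7.15
= 0.1757 per day

0.1757 per day


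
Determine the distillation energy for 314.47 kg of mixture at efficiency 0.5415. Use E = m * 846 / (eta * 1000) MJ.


E = m * 846 / (eta * 1000)
= 314.47 * 846 / (0.5415 * 1000)
= 491.3049 MJ

491.3049 MJ


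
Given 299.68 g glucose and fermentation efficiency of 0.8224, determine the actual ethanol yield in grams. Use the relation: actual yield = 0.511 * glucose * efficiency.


Actual ethanol: m = 0.511 * 299.68 * 0.8224
m = 125.9394 g

125.9394 g


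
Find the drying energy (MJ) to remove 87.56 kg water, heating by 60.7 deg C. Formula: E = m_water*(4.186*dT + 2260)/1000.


E = m_water * (4.186 * dT + 2260) / 1000
= 87.56 * (4.186 * 60.7 + 2260) / 1000
= 220.1337 MJ

220.1337 MJ


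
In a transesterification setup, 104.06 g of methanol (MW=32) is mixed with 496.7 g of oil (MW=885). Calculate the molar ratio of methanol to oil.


Molar ratio = n_MeOH / n_oil = (MeOH/32) / (oil/885) = (MeOH * 885) / (32 * oil)
= (104.06 * 885) / (32 * 496.7)
= 5.7941

5.7941


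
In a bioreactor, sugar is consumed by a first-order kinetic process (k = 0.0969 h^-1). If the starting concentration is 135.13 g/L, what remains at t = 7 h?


S = S0 * exp(-k * t)
S = 135.13 * exp(-0.0969 * 7)
S = 68.5756 g/L

68.5756 g/L


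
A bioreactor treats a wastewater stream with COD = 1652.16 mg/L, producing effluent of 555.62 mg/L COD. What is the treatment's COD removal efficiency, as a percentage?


eta = (COD_in - COD_out) / COD_in * 100
= (1652.16 - 555.62) / 1652.16 * 100
= 66.3701%

66.3701%


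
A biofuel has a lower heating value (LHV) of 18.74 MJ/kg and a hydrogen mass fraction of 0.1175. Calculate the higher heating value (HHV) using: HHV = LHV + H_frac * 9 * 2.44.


HHV = LHV + H_frac * 9 * 2.44
= 18.74 + 0.1175 * 9 * 2.44
= 21.3203 MJ/kg

21.3203 MJ/kg


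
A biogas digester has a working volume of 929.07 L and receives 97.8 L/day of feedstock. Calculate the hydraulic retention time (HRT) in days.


HRT = V / Q
= 929.07 / 97.8
= 9.4997 days

9.4997 days
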